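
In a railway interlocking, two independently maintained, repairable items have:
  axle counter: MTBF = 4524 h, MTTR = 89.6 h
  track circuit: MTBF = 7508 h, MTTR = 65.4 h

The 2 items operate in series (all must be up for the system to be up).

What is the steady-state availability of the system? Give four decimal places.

A(axle counter) = MTBF/(MTBF+MTTR) = 4524/(4524+89.6) = 0.980579
A(track circuit) = MTBF/(MTBF+MTTR) = 7508/(7508+65.4) = 0.991365
Series availability: 0.980579 × 0.991365 = 0.9721

0.9721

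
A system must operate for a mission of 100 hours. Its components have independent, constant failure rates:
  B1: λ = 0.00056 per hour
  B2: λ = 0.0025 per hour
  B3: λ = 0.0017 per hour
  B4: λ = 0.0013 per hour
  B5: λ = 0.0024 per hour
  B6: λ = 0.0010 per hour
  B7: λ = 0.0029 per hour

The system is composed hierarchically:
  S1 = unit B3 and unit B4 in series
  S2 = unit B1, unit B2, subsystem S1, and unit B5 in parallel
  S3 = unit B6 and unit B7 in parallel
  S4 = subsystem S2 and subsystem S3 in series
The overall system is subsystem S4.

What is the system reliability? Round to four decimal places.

R(B1) = exp(−0.00056 × 100) = 0.945539
R(B2) = exp(−0.0025 × 100) = 0.778801
R(B3) = exp(−0.0017 × 100) = 0.843665
R(B4) = exp(−0.0013 × 100) = 0.878095
R(B5) = exp(−0.0024 × 100) = 0.786628
R(B6) = exp(−0.0010 × 100) = 0.904837
R(B7) = exp(−0.0029 × 100) = 0.748264
Series (B3 and B4): 0.843665 × 0.878095 = 0.740818
Parallel (B1, B2, [0.740818], and B5): 1 − (1 − 0.945539)(1 − 0.778801)(1 − 0.740818)(1 − 0.786628) = 0.999334
Parallel (B6 and B7): 1 − (1 − 0.904837)(1 − 0.748264) = 0.976044
Series ([0.999334] and [0.976044]): 0.999334 × 0.976044 = 0.9754

0.9754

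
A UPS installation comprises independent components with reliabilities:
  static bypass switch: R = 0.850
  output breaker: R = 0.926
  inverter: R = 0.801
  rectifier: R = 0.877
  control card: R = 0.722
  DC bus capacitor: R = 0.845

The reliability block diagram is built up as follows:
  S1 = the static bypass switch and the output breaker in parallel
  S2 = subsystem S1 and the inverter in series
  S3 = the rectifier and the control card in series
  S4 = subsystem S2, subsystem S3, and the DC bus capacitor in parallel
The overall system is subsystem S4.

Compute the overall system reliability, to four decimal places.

Parallel (static bypass switch and output breaker): 1 − (1 − 0.850000)(1 − 0.926000) = 0.988900
Series ([0.988900] and inverter): 0.988900 × 0.801000 = 0.792109
Series (rectifier and control card): 0.877000 × 0.722000 = 0.633194
Parallel ([0.792109], [0.633194], and DC bus capacitor): 1 − (1 − 0.792109)(1 − 0.633194)(1 − 0.845000) = 0.9882

0.9882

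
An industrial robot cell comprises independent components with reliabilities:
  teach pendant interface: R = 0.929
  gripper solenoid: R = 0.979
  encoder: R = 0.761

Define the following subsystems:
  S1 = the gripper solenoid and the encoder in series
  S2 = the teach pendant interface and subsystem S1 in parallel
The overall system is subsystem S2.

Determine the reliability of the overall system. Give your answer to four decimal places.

0.9819

Series (gripper solenoid and encoder): 0.979000 × 0.761000 = 0.745019
Parallel (teach pendant interface and [0.745019]): 1 − (1 − 0.929000)(1 − 0.745019) = 0.9819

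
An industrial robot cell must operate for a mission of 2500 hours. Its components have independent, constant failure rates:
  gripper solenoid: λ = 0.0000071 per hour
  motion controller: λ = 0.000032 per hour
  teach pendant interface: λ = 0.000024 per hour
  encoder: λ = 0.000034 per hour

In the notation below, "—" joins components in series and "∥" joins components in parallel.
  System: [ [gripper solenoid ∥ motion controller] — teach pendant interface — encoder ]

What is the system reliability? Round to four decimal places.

R(gripper solenoid) = exp(−0.0000071 × 2500) = 0.982407
R(motion controller) = exp(−0.000032 × 2500) = 0.923116
R(teach pendant interface) = exp(−0.000024 × 2500) = 0.941765
R(encoder) = exp(−0.000034 × 2500) = 0.918512
Parallel (gripper solenoid and motion controller): 1 − (1 − 0.982407)(1 − 0.923116) = 0.998647
Series ([0.998647], teach pendant interface, and encoder): 0.998647 × 0.941765 × 0.918512 = 0.8639

0.8639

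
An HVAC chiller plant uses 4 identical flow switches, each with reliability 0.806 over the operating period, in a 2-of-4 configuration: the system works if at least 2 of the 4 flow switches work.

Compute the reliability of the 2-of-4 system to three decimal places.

0.975

R = Σ_{i=2}^{4} C(4,i) p^i (1−p)^{4−i} with p = 0.806
C(4,2)·0.806^2·0.194^2 = 0.14670
C(4,3)·0.806^3·0.194^1 = 0.40632
C(4,4)·0.806^4·0.194^0 = 0.42203
Sum = 0.975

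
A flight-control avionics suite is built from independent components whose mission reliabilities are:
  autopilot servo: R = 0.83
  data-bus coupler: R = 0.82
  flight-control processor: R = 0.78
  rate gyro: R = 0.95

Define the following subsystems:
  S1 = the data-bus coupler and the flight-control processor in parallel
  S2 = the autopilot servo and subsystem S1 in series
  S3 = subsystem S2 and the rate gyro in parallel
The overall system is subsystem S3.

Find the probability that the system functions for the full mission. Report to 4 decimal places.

Parallel (data-bus coupler and flight-control processor): 1 − (1 − 0.820000)(1 − 0.780000) = 0.960400
Series (autopilot servo and [0.960400]): 0.830000 × 0.960400 = 0.797132
Parallel ([0.797132] and rate gyro): 1 − (1 − 0.797132)(1 − 0.950000) = 0.9899

0.9899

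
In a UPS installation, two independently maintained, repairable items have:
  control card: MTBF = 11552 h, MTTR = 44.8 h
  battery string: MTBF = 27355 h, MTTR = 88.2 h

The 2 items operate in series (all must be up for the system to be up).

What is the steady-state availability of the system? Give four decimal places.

A(control card) = MTBF/(MTBF+MTTR) = 11552/(11552+44.8) = 0.996137
A(battery string) = MTBF/(MTBF+MTTR) = 27355/(27355+88.2) = 0.996786
Series availability: 0.996137 × 0.996786 = 0.9929

0.9929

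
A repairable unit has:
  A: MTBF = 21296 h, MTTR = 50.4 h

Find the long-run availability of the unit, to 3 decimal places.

0.998

A(A) = MTBF/(MTBF+MTTR) = 21296/(21296+50.4) = 0.998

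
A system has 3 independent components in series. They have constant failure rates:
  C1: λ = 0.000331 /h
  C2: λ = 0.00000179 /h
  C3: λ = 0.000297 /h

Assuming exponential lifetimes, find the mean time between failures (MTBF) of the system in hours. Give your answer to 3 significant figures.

1590

Series of exponential components: λ_sys = Σ λ_i
λ_sys = 0.000331 + 0.00000179 + 0.000297 = 6.2979e-04 /h
MTBF = 1 / λ_sys = 1590 h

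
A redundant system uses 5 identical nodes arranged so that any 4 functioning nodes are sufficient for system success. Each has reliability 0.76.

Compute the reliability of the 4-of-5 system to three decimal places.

0.654

R = Σ_{i=4}^{5} C(5,i) p^i (1−p)^{5−i} with p = 0.76
C(5,4)·0.76^4·0.24^1 = 0.40035
C(5,5)·0.76^5·0.24^0 = 0.25355
Sum = 0.654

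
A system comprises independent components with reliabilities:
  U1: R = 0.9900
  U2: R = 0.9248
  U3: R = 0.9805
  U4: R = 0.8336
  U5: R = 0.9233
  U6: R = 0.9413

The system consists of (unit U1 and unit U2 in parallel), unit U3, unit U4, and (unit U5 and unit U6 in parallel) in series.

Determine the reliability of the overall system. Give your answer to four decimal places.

0.8131

Parallel (U1 and U2): 1 − (1 − 0.990000)(1 − 0.924800) = 0.999248
Parallel (U5 and U6): 1 − (1 − 0.923300)(1 − 0.941300) = 0.995498
Series ([0.999248], U3, U4, and [0.995498]): 0.999248 × 0.980500 × 0.833600 × 0.995498 = 0.8131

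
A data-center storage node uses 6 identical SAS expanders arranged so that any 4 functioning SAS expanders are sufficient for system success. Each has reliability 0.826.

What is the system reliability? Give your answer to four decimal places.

R = Σ_{i=4}^{6} C(6,i) p^i (1−p)^{6−i} with p = 0.826
C(6,4)·0.826^4·0.174^2 = 0.211402
C(6,5)·0.826^5·0.174^1 = 0.401422
C(6,6)·0.826^6·0.174^0 = 0.317600
Sum = 0.9304

0.9304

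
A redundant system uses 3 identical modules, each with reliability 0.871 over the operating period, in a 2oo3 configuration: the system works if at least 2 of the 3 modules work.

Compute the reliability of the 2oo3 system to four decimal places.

R = Σ_{i=2}^{3} C(3,i) p^i (1−p)^{3−i} with p = 0.871
C(3,2)·0.871^2·0.129^1 = 0.293594
C(3,3)·0.871^3·0.129^0 = 0.660776
Sum = 0.9544

0.9544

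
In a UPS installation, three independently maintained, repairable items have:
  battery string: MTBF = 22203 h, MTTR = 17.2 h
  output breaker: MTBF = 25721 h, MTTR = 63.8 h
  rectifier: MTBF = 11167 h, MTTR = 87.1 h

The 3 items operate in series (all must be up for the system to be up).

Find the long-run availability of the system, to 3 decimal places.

A(battery string) = MTBF/(MTBF+MTTR) = 22203/(22203+17.2) = 0.999226
A(output breaker) = MTBF/(MTBF+MTTR) = 25721/(25721+63.8) = 0.997526
A(rectifier) = MTBF/(MTBF+MTTR) = 11167/(11167+87.1) = 0.992261
Series availability: 0.999226 × 0.997526 × 0.992261 = 0.989

0.989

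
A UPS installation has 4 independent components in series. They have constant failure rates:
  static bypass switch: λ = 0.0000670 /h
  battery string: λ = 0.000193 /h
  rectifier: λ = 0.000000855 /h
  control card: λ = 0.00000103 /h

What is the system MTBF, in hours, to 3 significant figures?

Series of exponential components: λ_sys = Σ λ_i
λ_sys = 0.0000670 + 0.000193 + 0.000000855 + 0.00000103 = 2.6189e-04 /h
MTBF = 1 / λ_sys = 3820 h

3820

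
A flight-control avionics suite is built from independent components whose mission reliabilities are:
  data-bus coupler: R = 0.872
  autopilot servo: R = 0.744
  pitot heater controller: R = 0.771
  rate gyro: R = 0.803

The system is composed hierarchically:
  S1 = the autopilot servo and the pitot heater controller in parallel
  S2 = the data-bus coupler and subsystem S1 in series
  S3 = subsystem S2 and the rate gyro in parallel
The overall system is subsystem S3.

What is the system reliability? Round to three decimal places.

0.965

Parallel (autopilot servo and pitot heater controller): 1 − (1 − 0.74400)(1 − 0.77100) = 0.94138
Series (data-bus coupler and [0.94138]): 0.87200 × 0.94138 = 0.82088
Parallel ([0.82088] and rate gyro): 1 − (1 − 0.82088)(1 − 0.80300) = 0.965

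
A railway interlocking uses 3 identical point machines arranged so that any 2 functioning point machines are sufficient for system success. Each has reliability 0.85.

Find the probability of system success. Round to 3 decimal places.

0.939

R = Σ_{i=2}^{3} C(3,i) p^i (1−p)^{3−i} with p = 0.85
C(3,2)·0.85^2·0.15^1 = 0.32513
C(3,3)·0.85^3·0.15^0 = 0.61413
Sum = 0.939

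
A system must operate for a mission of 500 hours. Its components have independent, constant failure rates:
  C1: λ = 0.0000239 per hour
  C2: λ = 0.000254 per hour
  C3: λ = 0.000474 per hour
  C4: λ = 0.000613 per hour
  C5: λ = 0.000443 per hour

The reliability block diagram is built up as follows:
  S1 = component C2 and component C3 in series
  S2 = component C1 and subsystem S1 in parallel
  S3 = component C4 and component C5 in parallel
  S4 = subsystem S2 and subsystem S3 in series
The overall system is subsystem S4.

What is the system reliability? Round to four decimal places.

R(C1) = exp(−0.0000239 × 500) = 0.988121
R(C2) = exp(−0.000254 × 500) = 0.880734
R(C3) = exp(−0.000474 × 500) = 0.788991
R(C4) = exp(−0.000613 × 500) = 0.736019
R(C5) = exp(−0.000443 × 500) = 0.801316
Series (C2 and C3): 0.880734 × 0.788991 = 0.694891
Parallel (C1 and [0.694891]): 1 − (1 − 0.988121)(1 − 0.694891) = 0.996376
Parallel (C4 and C5): 1 − (1 − 0.736019)(1 − 0.801316) = 0.947551
Series ([0.996376] and [0.947551]): 0.996376 × 0.947551 = 0.9441

0.9441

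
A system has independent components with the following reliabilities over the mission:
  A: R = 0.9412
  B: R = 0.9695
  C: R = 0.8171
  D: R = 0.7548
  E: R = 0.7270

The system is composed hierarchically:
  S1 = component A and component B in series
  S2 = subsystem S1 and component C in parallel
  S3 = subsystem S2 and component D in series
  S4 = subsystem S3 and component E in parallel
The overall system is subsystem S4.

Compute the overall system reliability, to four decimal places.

0.9298

Series (A and B): 0.941200 × 0.969500 = 0.912493
Parallel ([0.912493] and C): 1 − (1 − 0.912493)(1 − 0.817100) = 0.983995
Series ([0.983995] and D): 0.983995 × 0.754800 = 0.742719
Parallel ([0.742719] and E): 1 − (1 − 0.742719)(1 − 0.727000) = 0.9298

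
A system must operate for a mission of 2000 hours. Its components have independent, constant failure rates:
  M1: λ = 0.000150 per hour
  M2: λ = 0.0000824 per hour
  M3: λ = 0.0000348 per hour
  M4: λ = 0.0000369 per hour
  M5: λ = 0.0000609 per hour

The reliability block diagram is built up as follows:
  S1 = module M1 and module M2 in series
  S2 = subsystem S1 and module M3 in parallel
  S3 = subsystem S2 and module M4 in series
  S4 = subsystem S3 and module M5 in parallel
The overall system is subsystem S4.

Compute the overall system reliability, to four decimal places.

R(M1) = exp(−0.000150 × 2000) = 0.740818
R(M2) = exp(−0.0000824 × 2000) = 0.848063
R(M3) = exp(−0.0000348 × 2000) = 0.932767
R(M4) = exp(−0.0000369 × 2000) = 0.928857
R(M5) = exp(−0.0000609 × 2000) = 0.885325
Series (M1 and M2): 0.740818 × 0.848063 = 0.628260
Parallel ([0.628260] and M3): 1 − (1 − 0.628260)(1 − 0.932767) = 0.975007
Series ([0.975007] and M4): 0.975007 × 0.928857 = 0.905642
Parallel ([0.905642] and M5): 1 − (1 − 0.905642)(1 − 0.885325) = 0.9892

0.9892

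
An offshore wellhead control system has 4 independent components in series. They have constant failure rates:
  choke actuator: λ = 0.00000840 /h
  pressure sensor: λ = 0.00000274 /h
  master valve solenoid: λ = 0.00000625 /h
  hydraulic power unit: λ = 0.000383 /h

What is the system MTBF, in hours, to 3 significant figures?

2500

Series of exponential components: λ_sys = Σ λ_i
λ_sys = 0.00000840 + 0.00000274 + 0.00000625 + 0.000383 = 4.0039e-04 /h
MTBF = 1 / λ_sys = 2500 h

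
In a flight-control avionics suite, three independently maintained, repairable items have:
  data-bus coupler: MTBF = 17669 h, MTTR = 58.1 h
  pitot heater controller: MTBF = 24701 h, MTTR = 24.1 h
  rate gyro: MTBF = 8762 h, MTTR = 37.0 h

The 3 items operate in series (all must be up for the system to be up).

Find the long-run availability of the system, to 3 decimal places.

A(data-bus coupler) = MTBF/(MTBF+MTTR) = 17669/(17669+58.1) = 0.996723
A(pitot heater controller) = MTBF/(MTBF+MTTR) = 24701/(24701+24.1) = 0.999025
A(rate gyro) = MTBF/(MTBF+MTTR) = 8762/(8762+37.0) = 0.995795
Series availability: 0.996723 × 0.999025 × 0.995795 = 0.992

0.992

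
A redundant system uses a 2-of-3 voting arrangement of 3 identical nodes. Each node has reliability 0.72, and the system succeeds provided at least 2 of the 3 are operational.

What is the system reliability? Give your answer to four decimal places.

R = Σ_{i=2}^{3} C(3,i) p^i (1−p)^{3−i} with p = 0.72
C(3,2)·0.72^2·0.28^1 = 0.435456
C(3,3)·0.72^3·0.28^0 = 0.373248
Sum = 0.8087

0.8087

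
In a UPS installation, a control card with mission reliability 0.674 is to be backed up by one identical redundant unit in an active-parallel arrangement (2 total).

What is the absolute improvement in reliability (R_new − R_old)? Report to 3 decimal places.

R_before = 0.674
R_after = 1 − (1 − 0.674)^2 = 0.894
ΔR = 0.894 − 0.674 = 0.220

0.220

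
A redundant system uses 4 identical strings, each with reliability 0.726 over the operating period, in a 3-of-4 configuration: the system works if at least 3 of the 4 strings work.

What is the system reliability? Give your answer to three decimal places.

R = Σ_{i=3}^{4} C(4,i) p^i (1−p)^{4−i} with p = 0.726
C(4,3)·0.726^3·0.274^1 = 0.41939
C(4,4)·0.726^4·0.274^0 = 0.27781
Sum = 0.697

0.697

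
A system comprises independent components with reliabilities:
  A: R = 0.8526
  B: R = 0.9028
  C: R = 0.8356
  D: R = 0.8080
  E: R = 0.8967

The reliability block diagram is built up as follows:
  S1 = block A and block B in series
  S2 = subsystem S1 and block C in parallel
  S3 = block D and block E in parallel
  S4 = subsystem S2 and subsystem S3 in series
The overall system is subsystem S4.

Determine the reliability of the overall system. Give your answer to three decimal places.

Series (A and B): 0.85260 × 0.90280 = 0.76973
Parallel ([0.76973] and C): 1 − (1 − 0.76973)(1 − 0.83560) = 0.96214
Parallel (D and E): 1 − (1 − 0.80800)(1 − 0.89670) = 0.98017
Series ([0.96214] and [0.98017]): 0.96214 × 0.98017 = 0.943

0.943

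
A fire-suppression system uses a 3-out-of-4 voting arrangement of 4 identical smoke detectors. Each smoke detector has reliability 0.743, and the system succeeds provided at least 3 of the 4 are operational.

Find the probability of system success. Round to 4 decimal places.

R = Σ_{i=3}^{4} C(4,i) p^i (1−p)^{4−i} with p = 0.743
C(4,3)·0.743^3·0.257^1 = 0.421657
C(4,4)·0.743^4·0.257^0 = 0.304758
Sum = 0.7264

0.7264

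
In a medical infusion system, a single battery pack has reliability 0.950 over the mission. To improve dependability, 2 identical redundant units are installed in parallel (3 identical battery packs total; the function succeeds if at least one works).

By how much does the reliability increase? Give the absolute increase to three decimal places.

R_before = 0.950
R_after = 1 − (1 − 0.950)^3 = 1.000
ΔR = 1.000 − 0.950 = 0.050

0.050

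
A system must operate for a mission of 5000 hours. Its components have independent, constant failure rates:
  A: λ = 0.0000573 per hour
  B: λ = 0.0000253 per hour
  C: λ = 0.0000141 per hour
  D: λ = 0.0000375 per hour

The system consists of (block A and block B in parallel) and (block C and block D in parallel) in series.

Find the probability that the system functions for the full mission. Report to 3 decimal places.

R(A) = exp(−0.0000573 × 5000) = 0.75089
R(B) = exp(−0.0000253 × 5000) = 0.88117
R(C) = exp(−0.0000141 × 5000) = 0.93193
R(D) = exp(−0.0000375 × 5000) = 0.82903
Parallel (A and B): 1 − (1 − 0.75089)(1 − 0.88117) = 0.97040
Parallel (C and D): 1 − (1 − 0.93193)(1 − 0.82903) = 0.98836
Series ([0.97040] and [0.98836]): 0.97040 × 0.98836 = 0.959

0.959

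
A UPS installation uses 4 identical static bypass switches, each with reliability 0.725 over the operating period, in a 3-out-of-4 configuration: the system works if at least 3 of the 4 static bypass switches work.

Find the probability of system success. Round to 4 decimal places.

0.6955

R = Σ_{i=3}^{4} C(4,i) p^i (1−p)^{4−i} with p = 0.725
C(4,3)·0.725^3·0.275^1 = 0.419186
C(4,4)·0.725^4·0.275^0 = 0.276282
Sum = 0.6955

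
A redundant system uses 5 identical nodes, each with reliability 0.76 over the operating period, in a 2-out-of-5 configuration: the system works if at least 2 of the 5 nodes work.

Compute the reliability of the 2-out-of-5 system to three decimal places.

0.987

R = Σ_{i=2}^{5} C(5,i) p^i (1−p)^{5−i} with p = 0.76
C(5,2)·0.76^2·0.24^3 = 0.07985
C(5,3)·0.76^3·0.24^2 = 0.25285
C(5,4)·0.76^4·0.24^1 = 0.40035
C(5,5)·0.76^5·0.24^0 = 0.25355
Sum = 0.987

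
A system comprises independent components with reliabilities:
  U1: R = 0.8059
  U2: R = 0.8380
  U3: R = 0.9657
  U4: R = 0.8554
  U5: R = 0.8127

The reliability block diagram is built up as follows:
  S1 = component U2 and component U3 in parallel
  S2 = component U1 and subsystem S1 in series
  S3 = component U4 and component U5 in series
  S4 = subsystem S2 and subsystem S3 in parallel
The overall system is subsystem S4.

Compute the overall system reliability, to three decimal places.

Parallel (U2 and U3): 1 − (1 − 0.83800)(1 − 0.96570) = 0.99444
Series (U1 and [0.99444]): 0.80590 × 0.99444 = 0.80142
Series (U4 and U5): 0.85540 × 0.81270 = 0.69518
Parallel ([0.80142] and [0.69518]): 1 − (1 − 0.80142)(1 − 0.69518) = 0.939

0.939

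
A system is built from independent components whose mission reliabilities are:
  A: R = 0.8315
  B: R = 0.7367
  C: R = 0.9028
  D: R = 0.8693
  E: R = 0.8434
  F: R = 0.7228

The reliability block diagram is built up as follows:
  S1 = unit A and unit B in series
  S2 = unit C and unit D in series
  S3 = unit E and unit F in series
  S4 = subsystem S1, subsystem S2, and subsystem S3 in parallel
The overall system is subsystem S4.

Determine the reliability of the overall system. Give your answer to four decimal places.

Series (A and B): 0.831500 × 0.736700 = 0.612566
Series (C and D): 0.902800 × 0.869300 = 0.784804
Series (E and F): 0.843400 × 0.722800 = 0.609610
Parallel ([0.612566], [0.784804], and [0.609610]): 1 − (1 − 0.612566)(1 − 0.784804)(1 − 0.609610) = 0.9675

0.9675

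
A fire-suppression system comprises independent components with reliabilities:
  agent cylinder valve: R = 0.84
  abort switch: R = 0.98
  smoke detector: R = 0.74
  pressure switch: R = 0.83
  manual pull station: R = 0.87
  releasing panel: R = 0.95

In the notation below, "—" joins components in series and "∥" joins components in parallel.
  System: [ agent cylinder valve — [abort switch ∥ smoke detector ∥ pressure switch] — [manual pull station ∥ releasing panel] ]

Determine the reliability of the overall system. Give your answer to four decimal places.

0.8338

Parallel (abort switch, smoke detector, and pressure switch): 1 − (1 − 0.980000)(1 − 0.740000)(1 − 0.830000) = 0.999116
Parallel (manual pull station and releasing panel): 1 − (1 − 0.870000)(1 − 0.950000) = 0.993500
Series (agent cylinder valve, [0.999116], and [0.993500]): 0.840000 × 0.999116 × 0.993500 = 0.8338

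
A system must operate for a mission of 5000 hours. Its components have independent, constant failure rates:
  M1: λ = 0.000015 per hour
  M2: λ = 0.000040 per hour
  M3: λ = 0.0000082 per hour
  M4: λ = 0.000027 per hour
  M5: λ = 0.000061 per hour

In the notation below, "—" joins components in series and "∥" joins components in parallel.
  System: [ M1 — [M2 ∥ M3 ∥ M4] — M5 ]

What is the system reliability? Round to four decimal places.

R(M1) = exp(−0.000015 × 5000) = 0.927743
R(M2) = exp(−0.000040 × 5000) = 0.818731
R(M3) = exp(−0.0000082 × 5000) = 0.959829
R(M4) = exp(−0.000027 × 5000) = 0.873716
R(M5) = exp(−0.000061 × 5000) = 0.737123
Parallel (M2, M3, and M4): 1 − (1 − 0.818731)(1 − 0.959829)(1 − 0.873716) = 0.999080
Series (M1, [0.999080], and M5): 0.927743 × 0.999080 × 0.737123 = 0.6832

0.6832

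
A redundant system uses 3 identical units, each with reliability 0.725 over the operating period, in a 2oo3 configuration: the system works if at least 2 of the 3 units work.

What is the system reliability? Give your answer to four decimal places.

0.8147

R = Σ_{i=2}^{3} C(3,i) p^i (1−p)^{3−i} with p = 0.725
C(3,2)·0.725^2·0.275^1 = 0.433641
C(3,3)·0.725^3·0.275^0 = 0.381078
Sum = 0.8147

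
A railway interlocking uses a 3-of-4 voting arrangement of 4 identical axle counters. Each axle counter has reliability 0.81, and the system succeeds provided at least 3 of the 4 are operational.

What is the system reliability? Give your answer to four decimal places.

0.8344

R = Σ_{i=3}^{4} C(4,i) p^i (1−p)^{4−i} with p = 0.81
C(4,3)·0.81^3·0.19^1 = 0.403895
C(4,4)·0.81^4·0.19^0 = 0.430467
Sum = 0.8344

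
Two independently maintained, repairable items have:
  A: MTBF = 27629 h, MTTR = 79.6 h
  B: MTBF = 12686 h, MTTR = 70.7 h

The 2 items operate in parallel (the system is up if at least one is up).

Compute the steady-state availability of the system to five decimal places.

0.99998

A(A) = MTBF/(MTBF+MTTR) = 27629/(27629+79.6) = 0.997127
A(B) = MTBF/(MTBF+MTTR) = 12686/(12686+70.7) = 0.994458
Parallel availability: 1 − (1 − 0.997127)(1 − 0.994458) = 0.99998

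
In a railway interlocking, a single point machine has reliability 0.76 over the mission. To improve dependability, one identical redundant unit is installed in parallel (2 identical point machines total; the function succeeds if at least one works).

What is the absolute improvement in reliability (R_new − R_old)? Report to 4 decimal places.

0.1824

R_before = 0.76
R_after = 1 − (1 − 0.76)^2 = 0.9424
ΔR = 0.9424 − 0.76 = 0.1824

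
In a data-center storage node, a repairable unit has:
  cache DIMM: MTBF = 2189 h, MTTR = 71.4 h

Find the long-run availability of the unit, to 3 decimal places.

0.968

A(cache DIMM) = MTBF/(MTBF+MTTR) = 2189/(2189+71.4) = 0.968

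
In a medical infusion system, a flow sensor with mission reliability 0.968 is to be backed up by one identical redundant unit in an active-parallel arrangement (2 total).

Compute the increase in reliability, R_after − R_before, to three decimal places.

0.031

R_before = 0.968
R_after = 1 − (1 − 0.968)^2 = 0.999
ΔR = 0.999 − 0.968 = 0.031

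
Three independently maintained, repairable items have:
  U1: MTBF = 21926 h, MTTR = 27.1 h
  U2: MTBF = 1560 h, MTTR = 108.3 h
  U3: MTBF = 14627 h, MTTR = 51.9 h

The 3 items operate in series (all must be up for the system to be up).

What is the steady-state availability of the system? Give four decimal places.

0.9306

A(U1) = MTBF/(MTBF+MTTR) = 21926/(21926+27.1) = 0.998766
A(U2) = MTBF/(MTBF+MTTR) = 1560/(1560+108.3) = 0.935084
A(U3) = MTBF/(MTBF+MTTR) = 14627/(14627+51.9) = 0.996464
Series availability: 0.998766 × 0.935084 × 0.996464 = 0.9306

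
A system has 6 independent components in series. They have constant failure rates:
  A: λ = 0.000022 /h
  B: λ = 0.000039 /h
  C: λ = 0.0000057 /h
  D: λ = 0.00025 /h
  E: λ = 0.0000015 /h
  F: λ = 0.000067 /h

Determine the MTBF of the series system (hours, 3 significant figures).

Series of exponential components: λ_sys = Σ λ_i
λ_sys = 0.000022 + 0.000039 + 0.0000057 + 0.00025 + 0.0000015 + 0.000067 = 3.8520e-04 /h
MTBF = 1 / λ_sys = 2600 h

2600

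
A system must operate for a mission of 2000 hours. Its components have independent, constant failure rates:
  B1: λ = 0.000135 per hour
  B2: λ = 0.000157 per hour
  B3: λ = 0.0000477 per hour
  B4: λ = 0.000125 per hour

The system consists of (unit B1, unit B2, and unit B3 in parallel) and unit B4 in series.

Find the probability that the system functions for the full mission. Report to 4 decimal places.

0.7743

R(B1) = exp(−0.000135 × 2000) = 0.763379
R(B2) = exp(−0.000157 × 2000) = 0.730519
R(B3) = exp(−0.0000477 × 2000) = 0.909009
R(B4) = exp(−0.000125 × 2000) = 0.778801
Parallel (B1, B2, and B3): 1 − (1 − 0.763379)(1 − 0.730519)(1 − 0.909009) = 0.994198
Series ([0.994198] and B4): 0.994198 × 0.778801 = 0.7743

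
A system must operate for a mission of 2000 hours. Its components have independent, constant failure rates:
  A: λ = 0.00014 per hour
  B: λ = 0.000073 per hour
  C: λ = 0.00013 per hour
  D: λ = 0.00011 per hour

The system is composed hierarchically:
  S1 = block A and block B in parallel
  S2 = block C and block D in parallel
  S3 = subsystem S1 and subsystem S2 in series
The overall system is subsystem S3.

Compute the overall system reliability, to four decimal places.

0.9231

R(A) = exp(−0.00014 × 2000) = 0.755784
R(B) = exp(−0.000073 × 2000) = 0.864158
R(C) = exp(−0.00013 × 2000) = 0.771052
R(D) = exp(−0.00011 × 2000) = 0.802519
Parallel (A and B): 1 − (1 − 0.755784)(1 − 0.864158) = 0.966825
Parallel (C and D): 1 − (1 − 0.771052)(1 − 0.802519) = 0.954787
Series ([0.966825] and [0.954787]): 0.966825 × 0.954787 = 0.9231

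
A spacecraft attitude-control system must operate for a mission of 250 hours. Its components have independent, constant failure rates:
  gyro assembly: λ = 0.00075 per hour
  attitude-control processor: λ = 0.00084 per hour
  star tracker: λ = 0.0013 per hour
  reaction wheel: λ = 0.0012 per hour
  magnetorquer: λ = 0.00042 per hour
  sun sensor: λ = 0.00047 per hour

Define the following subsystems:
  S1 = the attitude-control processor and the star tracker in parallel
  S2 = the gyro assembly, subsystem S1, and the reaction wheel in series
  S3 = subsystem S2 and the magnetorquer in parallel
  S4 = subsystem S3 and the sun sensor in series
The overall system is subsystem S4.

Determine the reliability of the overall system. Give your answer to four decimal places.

R(gyro assembly) = exp(−0.00075 × 250) = 0.829029
R(attitude-control processor) = exp(−0.00084 × 250) = 0.810584
R(star tracker) = exp(−0.0013 × 250) = 0.722527
R(reaction wheel) = exp(−0.0012 × 250) = 0.740818
R(magnetorquer) = exp(−0.00042 × 250) = 0.900325
R(sun sensor) = exp(−0.00047 × 250) = 0.889141
Parallel (attitude-control processor and star tracker): 1 − (1 − 0.810584)(1 − 0.722527) = 0.947442
Series (gyro assembly, [0.947442], and reaction wheel): 0.829029 × 0.947442 × 0.740818 = 0.581881
Parallel ([0.581881] and magnetorquer): 1 − (1 − 0.581881)(1 − 0.900325) = 0.958324
Series ([0.958324] and sun sensor): 0.958324 × 0.889141 = 0.8521

0.8521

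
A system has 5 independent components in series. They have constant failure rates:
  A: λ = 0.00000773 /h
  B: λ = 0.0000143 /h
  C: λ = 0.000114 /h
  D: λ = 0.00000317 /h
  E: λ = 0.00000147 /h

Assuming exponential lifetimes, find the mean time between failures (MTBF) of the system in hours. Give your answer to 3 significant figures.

7110

Series of exponential components: λ_sys = Σ λ_i
λ_sys = 0.00000773 + 0.0000143 + 0.000114 + 0.00000317 + 0.00000147 = 1.4067e-04 /h
MTBF = 1 / λ_sys = 7110 h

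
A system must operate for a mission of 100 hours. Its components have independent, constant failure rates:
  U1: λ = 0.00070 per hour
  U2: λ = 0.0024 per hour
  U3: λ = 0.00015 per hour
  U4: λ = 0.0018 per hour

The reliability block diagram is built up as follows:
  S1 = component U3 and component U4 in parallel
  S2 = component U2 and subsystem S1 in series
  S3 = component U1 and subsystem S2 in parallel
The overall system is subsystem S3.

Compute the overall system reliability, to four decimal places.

0.9854

R(U1) = exp(−0.00070 × 100) = 0.932394
R(U2) = exp(−0.0024 × 100) = 0.786628
R(U3) = exp(−0.00015 × 100) = 0.985112
R(U4) = exp(−0.0018 × 100) = 0.835270
Parallel (U3 and U4): 1 − (1 − 0.985112)(1 − 0.835270) = 0.997547
Series (U2 and [0.997547]): 0.786628 × 0.997547 = 0.784698
Parallel (U1 and [0.784698]): 1 − (1 − 0.932394)(1 − 0.784698) = 0.9854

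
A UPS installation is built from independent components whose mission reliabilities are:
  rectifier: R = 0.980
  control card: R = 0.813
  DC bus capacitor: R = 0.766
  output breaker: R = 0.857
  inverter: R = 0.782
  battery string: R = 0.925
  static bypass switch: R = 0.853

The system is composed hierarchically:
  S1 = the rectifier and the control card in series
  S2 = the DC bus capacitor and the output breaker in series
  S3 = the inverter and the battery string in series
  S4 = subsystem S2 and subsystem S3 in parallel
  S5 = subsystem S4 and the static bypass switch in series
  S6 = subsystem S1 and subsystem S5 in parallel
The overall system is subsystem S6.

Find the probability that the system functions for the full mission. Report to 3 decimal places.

Series (rectifier and control card): 0.98000 × 0.81300 = 0.79674
Series (DC bus capacitor and output breaker): 0.76600 × 0.85700 = 0.65646
Series (inverter and battery string): 0.78200 × 0.92500 = 0.72335
Parallel ([0.65646] and [0.72335]): 1 − (1 − 0.65646)(1 − 0.72335) = 0.90496
Series ([0.90496] and static bypass switch): 0.90496 × 0.85300 = 0.77193
Parallel ([0.79674] and [0.77193]): 1 − (1 − 0.79674)(1 − 0.77193) = 0.954

0.954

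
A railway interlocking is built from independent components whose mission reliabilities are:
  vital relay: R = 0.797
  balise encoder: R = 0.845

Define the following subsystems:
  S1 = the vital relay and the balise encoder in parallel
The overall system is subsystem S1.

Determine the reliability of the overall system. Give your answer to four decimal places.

0.9685

Parallel (vital relay and balise encoder): 1 − (1 − 0.797000)(1 − 0.845000) = 0.9685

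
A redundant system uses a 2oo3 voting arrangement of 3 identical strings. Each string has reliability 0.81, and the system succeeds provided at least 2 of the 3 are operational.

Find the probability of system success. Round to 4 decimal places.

0.9054

R = Σ_{i=2}^{3} C(3,i) p^i (1−p)^{3−i} with p = 0.81
C(3,2)·0.81^2·0.19^1 = 0.373977
C(3,3)·0.81^3·0.19^0 = 0.531441
Sum = 0.9054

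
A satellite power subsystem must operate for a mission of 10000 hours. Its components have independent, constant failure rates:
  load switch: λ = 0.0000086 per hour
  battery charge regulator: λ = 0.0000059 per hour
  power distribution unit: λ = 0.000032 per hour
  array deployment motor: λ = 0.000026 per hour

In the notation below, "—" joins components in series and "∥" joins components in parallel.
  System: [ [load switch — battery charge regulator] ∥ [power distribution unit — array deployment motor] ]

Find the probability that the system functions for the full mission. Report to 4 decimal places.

0.9406

R(load switch) = exp(−0.0000086 × 10000) = 0.917594
R(battery charge regulator) = exp(−0.0000059 × 10000) = 0.942707
R(power distribution unit) = exp(−0.000032 × 10000) = 0.726149
R(array deployment motor) = exp(−0.000026 × 10000) = 0.771052
Series (load switch and battery charge regulator): 0.917594 × 0.942707 = 0.865022
Series (power distribution unit and array deployment motor): 0.726149 × 0.771052 = 0.559899
Parallel ([0.865022] and [0.559899]): 1 − (1 − 0.865022)(1 − 0.559899) = 0.9406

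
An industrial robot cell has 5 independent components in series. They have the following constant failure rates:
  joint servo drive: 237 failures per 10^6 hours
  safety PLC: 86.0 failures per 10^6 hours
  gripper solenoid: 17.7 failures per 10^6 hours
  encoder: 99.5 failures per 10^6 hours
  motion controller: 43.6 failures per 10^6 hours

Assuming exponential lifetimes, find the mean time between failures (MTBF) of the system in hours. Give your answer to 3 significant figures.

2070

Series of exponential components: λ_sys = Σ λ_i
λ_sys = 0.000237 + 0.0000860 + 0.0000177 + 0.0000995 + 0.0000436 = 4.8380e-04 /h
MTBF = 1 / λ_sys = 2070 h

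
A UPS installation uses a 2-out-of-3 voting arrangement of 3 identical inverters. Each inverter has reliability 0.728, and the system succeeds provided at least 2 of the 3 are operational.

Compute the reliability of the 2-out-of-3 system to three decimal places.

R = Σ_{i=2}^{3} C(3,i) p^i (1−p)^{3−i} with p = 0.728
C(3,2)·0.728^2·0.272^1 = 0.43247
C(3,3)·0.728^3·0.272^0 = 0.38583
Sum = 0.818

0.818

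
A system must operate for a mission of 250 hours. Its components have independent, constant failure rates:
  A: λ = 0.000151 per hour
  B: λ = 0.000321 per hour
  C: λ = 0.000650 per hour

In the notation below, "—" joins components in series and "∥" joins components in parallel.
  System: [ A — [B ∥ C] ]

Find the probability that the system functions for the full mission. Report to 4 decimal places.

R(A) = exp(−0.000151 × 250) = 0.962954
R(B) = exp(−0.000321 × 250) = 0.922886
R(C) = exp(−0.000650 × 250) = 0.850016
Parallel (B and C): 1 − (1 − 0.922886)(1 − 0.850016) = 0.988434
Series (A and [0.988434]): 0.962954 × 0.988434 = 0.9518

0.9518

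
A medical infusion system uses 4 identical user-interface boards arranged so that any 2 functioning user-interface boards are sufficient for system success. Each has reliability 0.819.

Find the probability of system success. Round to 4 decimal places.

0.9795

R = Σ_{i=2}^{4} C(4,i) p^i (1−p)^{4−i} with p = 0.819
C(4,2)·0.819^2·0.181^2 = 0.131849
C(4,3)·0.819^3·0.181^1 = 0.397732
C(4,4)·0.819^4·0.181^0 = 0.449920
Sum = 0.9795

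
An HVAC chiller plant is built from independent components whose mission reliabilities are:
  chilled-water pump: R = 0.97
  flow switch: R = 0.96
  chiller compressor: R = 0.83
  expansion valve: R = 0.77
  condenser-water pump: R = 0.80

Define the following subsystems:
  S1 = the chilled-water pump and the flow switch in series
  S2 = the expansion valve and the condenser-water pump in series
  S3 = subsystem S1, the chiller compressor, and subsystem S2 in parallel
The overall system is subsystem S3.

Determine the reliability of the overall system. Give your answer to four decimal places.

Series (chilled-water pump and flow switch): 0.970000 × 0.960000 = 0.931200
Series (expansion valve and condenser-water pump): 0.770000 × 0.800000 = 0.616000
Parallel ([0.931200], chiller compressor, and [0.616000]): 1 − (1 − 0.931200)(1 − 0.830000)(1 − 0.616000) = 0.9955

0.9955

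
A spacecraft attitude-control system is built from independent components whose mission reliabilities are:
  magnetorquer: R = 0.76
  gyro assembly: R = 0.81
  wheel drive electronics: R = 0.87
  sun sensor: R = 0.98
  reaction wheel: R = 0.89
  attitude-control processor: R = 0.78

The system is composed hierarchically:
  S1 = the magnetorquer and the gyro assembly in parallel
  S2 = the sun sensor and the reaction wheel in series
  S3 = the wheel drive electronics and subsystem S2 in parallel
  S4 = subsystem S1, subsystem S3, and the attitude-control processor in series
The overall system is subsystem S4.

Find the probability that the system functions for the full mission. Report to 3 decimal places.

Parallel (magnetorquer and gyro assembly): 1 − (1 − 0.76000)(1 − 0.81000) = 0.95440
Series (sun sensor and reaction wheel): 0.98000 × 0.89000 = 0.87220
Parallel (wheel drive electronics and [0.87220]): 1 − (1 − 0.87000)(1 − 0.87220) = 0.98339
Series ([0.95440], [0.98339], and attitude-control processor): 0.95440 × 0.98339 × 0.78000 = 0.732

0.732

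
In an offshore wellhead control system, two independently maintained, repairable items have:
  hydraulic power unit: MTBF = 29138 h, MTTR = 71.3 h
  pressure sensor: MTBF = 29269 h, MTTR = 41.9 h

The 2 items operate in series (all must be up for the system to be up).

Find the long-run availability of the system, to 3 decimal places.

0.996

A(hydraulic power unit) = MTBF/(MTBF+MTTR) = 29138/(29138+71.3) = 0.997559
A(pressure sensor) = MTBF/(MTBF+MTTR) = 29269/(29269+41.9) = 0.998570
Series availability: 0.997559 × 0.998570 = 0.996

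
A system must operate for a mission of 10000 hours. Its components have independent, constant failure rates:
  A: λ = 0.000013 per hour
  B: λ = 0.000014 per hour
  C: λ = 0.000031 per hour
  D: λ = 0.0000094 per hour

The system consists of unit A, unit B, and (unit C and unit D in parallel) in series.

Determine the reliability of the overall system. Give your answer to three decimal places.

R(A) = exp(−0.000013 × 10000) = 0.87810
R(B) = exp(−0.000014 × 10000) = 0.86936
R(C) = exp(−0.000031 × 10000) = 0.73345
R(D) = exp(−0.0000094 × 10000) = 0.91028
Parallel (C and D): 1 − (1 − 0.73345)(1 − 0.91028) = 0.97609
Series (A, B, and [0.97609]): 0.87810 × 0.86936 × 0.97609 = 0.745

0.745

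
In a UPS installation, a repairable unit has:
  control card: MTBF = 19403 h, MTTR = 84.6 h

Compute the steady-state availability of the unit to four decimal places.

A(control card) = MTBF/(MTBF+MTTR) = 19403/(19403+84.6) = 0.9957

0.9957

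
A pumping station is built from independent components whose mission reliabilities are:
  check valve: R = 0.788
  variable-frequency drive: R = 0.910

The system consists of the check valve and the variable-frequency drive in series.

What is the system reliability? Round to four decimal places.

0.7171

Series (check valve and variable-frequency drive): 0.788000 × 0.910000 = 0.7171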